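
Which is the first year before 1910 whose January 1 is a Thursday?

Jan 1 advances by 2 weekdays after a leap year and by 1 after a common year.
1910: Jan 1 is Saturday.
1909: Friday
1908: Wednesday (leap)
1907: Tuesday
1906: Monday
1905: Sunday
1904: Friday (leap)
1903: Thursday
1903 begins on a Thursday

1903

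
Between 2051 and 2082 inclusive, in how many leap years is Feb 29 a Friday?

Leap years in 2051–2082: 8 of them.
Feb 29 weekday advances by 5 (mod 7) from one leap year to the next four years later (or differs when a century non-leap intervenes).
Leap-day weekdays: 2052:Thu 2056:Tue 2060:Sun 2064:Fri✓ 2068:Wed 2072:Mon 2076:Sat 2080:Thu
Friday: 2064 → 1.

1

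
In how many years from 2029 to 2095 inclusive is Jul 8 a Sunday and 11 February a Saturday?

2

Check each year's weekday for Jul 8 and 11 February:
  2029: Sun/Sun  2030: Mon/Mon  2031: Tue/Tue  2032: Thu/Wed  2033: Fri/Fri  2034: Sat/Sat  2035: Sun/Sun  2036: Tue/Mon  2037: Wed/Wed  2038: Thu/Thu  2039: Fri/Fri  2040: Sun/Sat ✓  2041: Mon/Mon  2042: Tue/Tue  …(39 more)…  2082: Wed/Wed  2083: Thu/Thu  2084: Sat/Fri  2085: Sun/Sun  2086: Mon/Mon  2087: Tue/Tue  2088: Thu/Wed  2089: Fri/Fri  2090: Sat/Sat  2091: Sun/Sun  2092: Tue/Mon  2093: Wed/Wed  2094: Thu/Thu  2095: Fri/Fri
Both conditions hold in: 2040, 2068 — 2.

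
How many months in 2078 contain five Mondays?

4

A month of length L has five Mondays iff its first Monday is on day ≤ L−28 (so day 1–3 in a 31-day month, 1–2 in a 30-day month, day 1 in a leap February).
Checking each month of 2078: Jan starts Sat (31d) ✓; Feb starts Tue (28d); Mar starts Tue (31d); Apr starts Fri (30d); May starts Sun (31d) ✓; Jun starts Wed (30d); Jul starts Fri (31d); Aug starts Mon (31d) ✓; Sep starts Thu (30d); Oct starts Sat (31d) ✓; Nov starts Tue (30d); Dec starts Thu (31d).
Five-Monday months: January, May, August, October → 4.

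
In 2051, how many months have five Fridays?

4

A month of length L has five Fridays iff its first Friday is on day ≤ L−28 (so day 1–3 in a 31-day month, 1–2 in a 30-day month, day 1 in a leap February).
Checking each month of 2051: Jan starts Sun (31d); Feb starts Wed (28d); Mar starts Wed (31d) ✓; Apr starts Sat (30d); May starts Mon (31d); Jun starts Thu (30d) ✓; Jul starts Sat (31d); Aug starts Tue (31d); Sep starts Fri (30d) ✓; Oct starts Sun (31d); Nov starts Wed (30d); Dec starts Fri (31d) ✓.
Five-Friday months: March, June, September, December → 4.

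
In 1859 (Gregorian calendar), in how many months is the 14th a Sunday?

Check the 14th of each month of 1859: Jan 14: Fri, Feb 14: Mon, Mar 14: Mon, Apr 14: Thu, May 14: Sat, Jun 14: Tue, Jul 14: Thu, Aug 14: Sun, Sep 14: Wed, Oct 14: Fri, Nov 14: Mon, Dec 14: Wed.
Sunday occurs in August — 1 month.

1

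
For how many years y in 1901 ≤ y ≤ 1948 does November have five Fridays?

14

November has 30 days; it has five Fridays when Friday falls among the first (month-length − 28) days — i.e. when November 1 is one of Friday/Thursday.
November 1 by year: 1901:Fri✓ 1902:Sat 1903:Sun 1904:Tue 1905:Wed 1906:Thu✓ 1907:Fri✓ 1908:Sun 1909:Mon 1910:Tue 1911:Wed 1912:Fri✓ 1913:Sat 1914:Sun 1915:Mon …(18 more)… 1934:Thu✓ 1935:Fri✓ 1936:Sun 1937:Mon 1938:Tue 1939:Wed 1940:Fri✓ 1941:Sat 1942:Sun 1943:Mon 1944:Wed 1945:Thu✓ 1946:Fri✓ 1947:Sat 1948:Mon
Years with five Fridays: 1901, 1906, 1907, 1912, 1917, 1918, 1923, 1928, 1929, 1934, 1935, 1940, 1945, 1946 → 14.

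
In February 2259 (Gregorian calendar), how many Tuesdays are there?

February 2259 has 28 days and begins on Tuesday.
The first Tuesday is February 1.
Tuesdays fall on 1, 8, 15, 22 — that's 4.

4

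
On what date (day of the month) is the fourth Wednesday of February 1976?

February 1, 1976 is a Sunday, so the first Wednesday is the 4th.
The fourth Wednesday is 4 + 21 = 25.

25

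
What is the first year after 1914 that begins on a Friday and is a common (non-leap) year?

Jan 1 advances by 2 weekdays after a leap year and by 1 after a common year.
1914: Jan 1 is Thursday.
1915: Friday
1915 begins on a Friday and is a common year.

1915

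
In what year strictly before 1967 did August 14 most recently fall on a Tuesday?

From one year to the next, a fixed date's weekday advances by 1, or by 2 when a Feb 29 lies between the two dates.
1967: August 14 is Monday.
1966: Sunday (−1)
1965: Saturday (−1)
1964: Friday (−1)
1963: Wednesday (−2)
1962: Tuesday (−1)
August 14 falls on a Tuesday in 1962.

1962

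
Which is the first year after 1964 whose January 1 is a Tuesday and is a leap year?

1980

Jan 1 advances by 2 weekdays after a leap year and by 1 after a common year.
1964: Jan 1 is Wednesday (leap).
1965: Friday
1966: Saturday
1967: Sunday
1968: Monday (leap)
1969: Wednesday
1970: Thursday
1971: Friday
1972: Saturday (leap)
1973: Monday
1974: Tuesday
1975: Wednesday
1976: Thursday (leap)
1977: Saturday
1978: Sunday
1979: Monday
1980: Tuesday (leap)
1980 begins on a Tuesday and is a leap year.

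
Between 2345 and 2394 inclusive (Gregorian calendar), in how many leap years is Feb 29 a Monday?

Leap years in 2345–2394: 12 of them.
Feb 29 weekday advances by 5 (mod 7) from one leap year to the next four years later (or differs when a century non-leap intervenes).
Leap-day weekdays: 2348:Sun 2352:Fri 2356:Wed 2360:Mon✓ 2364:Sat 2368:Thu 2372:Tue 2376:Sun 2380:Fri 2384:Wed 2388:Mon✓ 2392:Sat
Monday: 2360, 2388 → 2.

2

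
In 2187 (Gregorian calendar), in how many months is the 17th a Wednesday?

2

Check the 17th of each month of 2187: Jan 17: Wed, Feb 17: Sat, Mar 17: Sat, Apr 17: Tue, May 17: Thu, Jun 17: Sun, Jul 17: Tue, Aug 17: Fri, Sep 17: Mon, Oct 17: Wed, Nov 17: Sat, Dec 17: Mon.
Wednesday occurs in January, October — 2 months.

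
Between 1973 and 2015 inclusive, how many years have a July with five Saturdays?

17

July has 31 days; it has five Saturdays when Saturday falls among the first (month-length − 28) days — i.e. when July 1 is one of Saturday/Friday/Thursday.
July 1 by year: 1973:Sun 1974:Mon 1975:Tue 1976:Thu✓ 1977:Fri✓ 1978:Sat✓ 1979:Sun 1980:Tue 1981:Wed 1982:Thu✓ 1983:Fri✓ 1984:Sun 1985:Mon 1986:Tue 1987:Wed …(13 more)… 2001:Sun 2002:Mon 2003:Tue 2004:Thu✓ 2005:Fri✓ 2006:Sat✓ 2007:Sun 2008:Tue 2009:Wed 2010:Thu✓ 2011:Fri✓ 2012:Sun 2013:Mon 2014:Tue 2015:Wed
Years with five Saturdays: 1976, 1977, 1978, 1982, 1983, 1988, 1989, 1993, 1994, 1995, 1999, 2000, 2004, 2005, 2006, 2010, 2011 → 17.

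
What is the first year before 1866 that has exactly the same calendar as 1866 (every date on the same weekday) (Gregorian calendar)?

1855

Two years share a calendar iff Jan 1 falls on the same weekday and both are leap or both are common. 1866: Jan 1 is Monday, common year.
1865: Jan 1 Sunday, common
1864: Jan 1 Friday, leap
1863: Jan 1 Thursday, common
1862: Jan 1 Wednesday, common
1861: Jan 1 Tuesday, common
1860: Jan 1 Sunday, leap
1859: Jan 1 Saturday, common
1858: Jan 1 Friday, common
1857: Jan 1 Thursday, common
1856: Jan 1 Tuesday, leap
1855: Jan 1 Monday, common
1855 matches on both conditions.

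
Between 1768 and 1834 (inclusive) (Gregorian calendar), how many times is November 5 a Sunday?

Track November 5's weekday year by year (advancing +1, or +2 across a Feb 29):
  1768: Sat  1769: Sun (+1) ✓  1770: Mon (+1)  1771: Tue (+1)  1772: Thu (+2)
  1773: Fri (+1)  1774: Sat (+1)  1775: Sun (+1) ✓  1776: Tue (+2)  1777: Wed (+1)
  1778: Thu (+1)  1779: Fri (+1)  1780: Sun (+2) ✓  1781: Mon (+1)  … (39 more years) …
  1821: Mon (+1)  1822: Tue (+1)  1823: Wed (+1)  1824: Fri (+2)  1825: Sat (+1)
  1826: Sun (+1) ✓  1827: Mon (+1)  1828: Wed (+2)  1829: Thu (+1)  1830: Fri (+1)
  1831: Sat (+1)  1832: Mon (+2)  1833: Tue (+1)  1834: Wed (+1)
Sunday years: 1769, 1775, 1780, 1786, 1797, 1809, 1815, 1820, 1826 — 9 in total.

9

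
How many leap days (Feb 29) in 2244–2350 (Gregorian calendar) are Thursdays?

Leap years in 2244–2350: 26 of them.
Feb 29 weekday advances by 5 (mod 7) from one leap year to the next four years later (or differs when a century non-leap intervenes).
Leap-day weekdays: 2244:Thu✓ 2248:Tue 2252:Sun 2256:Fri 2260:Wed 2264:Mon 2268:Sat 2272:Thu✓ 2276:Tue 2280:Sun 2284:Fri 2288:Wed 2292:Mon 2296:Sat 2304:Mon 2308:Sat 2312:Thu✓ 2316:Tue 2320:Sun 2324:Fri 2328:Wed 2332:Mon 2336:Sat 2340:Thu✓ 2344:Tue 2348:Sun
Thursday: 2244, 2272, 2312, 2340 → 4.

4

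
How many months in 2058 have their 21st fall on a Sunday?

Check the 21st of each month of 2058: Jan 21: Mon, Feb 21: Thu, Mar 21: Thu, Apr 21: Sun, May 21: Tue, Jun 21: Fri, Jul 21: Sun, Aug 21: Wed, Sep 21: Sat, Oct 21: Mon, Nov 21: Thu, Dec 21: Sat.
Sunday occurs in April, July — 2 months.

2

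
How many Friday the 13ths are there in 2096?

Check the 13th of each month of 2096: Jan 13: Fri, Feb 13: Mon, Mar 13: Tue, Apr 13: Fri, May 13: Sun, Jun 13: Wed, Jul 13: Fri, Aug 13: Mon, Sep 13: Thu, Oct 13: Sat, Nov 13: Tue, Dec 13: Thu.
Friday occurs in January, April, July — 3 months.

3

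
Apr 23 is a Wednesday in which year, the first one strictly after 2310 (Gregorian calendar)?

From one year to the next, a fixed date's weekday advances by 1, or by 2 when a Feb 29 lies between the two dates.
2310: April 23 is Saturday.
2311: Sunday (+1)
2312: Tuesday (+2)
2313: Wednesday (+1)
Apr 23 falls on a Wednesday in 2313.

2313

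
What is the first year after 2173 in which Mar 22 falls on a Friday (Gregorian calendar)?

2176

From one year to the next, a fixed date's weekday advances by 1, or by 2 when a Feb 29 lies between the two dates.
2173: March 22 is Monday.
2174: Tuesday (+1)
2175: Wednesday (+1)
2176: Friday (+2)
Mar 22 falls on a Friday in 2176.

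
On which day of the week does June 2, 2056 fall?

Friday

January 1, 2056 is a Saturday.
June 2 is day 154 of the year, i.e. 153 days after Jan 1.
153 mod 7 = 6, so advance 6 weekdays from Saturday: Friday.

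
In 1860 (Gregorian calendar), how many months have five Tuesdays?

A month of length L has five Tuesdays iff its first Tuesday is on day ≤ L−28 (so day 1–3 in a 31-day month, 1–2 in a 30-day month, day 1 in a leap February).
Checking each month of 1860: Jan starts Sun (31d) ✓; Feb starts Wed (29d); Mar starts Thu (31d); Apr starts Sun (30d); May starts Tue (31d) ✓; Jun starts Fri (30d); Jul starts Sun (31d) ✓; Aug starts Wed (31d); Sep starts Sat (30d); Oct starts Mon (31d) ✓; Nov starts Thu (30d); Dec starts Sat (31d).
Five-Tuesday months: January, May, July, October → 4.

4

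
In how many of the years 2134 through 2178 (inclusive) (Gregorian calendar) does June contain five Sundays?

13

June has 30 days; it has five Sundays when Sunday falls among the first (month-length − 28) days — i.e. when June 1 is one of Sunday/Saturday.
June 1 by year: 2134:Tue 2135:Wed 2136:Fri 2137:Sat✓ 2138:Sun✓ 2139:Mon 2140:Wed 2141:Thu 2142:Fri 2143:Sat✓ 2144:Mon 2145:Tue 2146:Wed 2147:Thu 2148:Sat✓ …(15 more)… 2164:Fri 2165:Sat✓ 2166:Sun✓ 2167:Mon 2168:Wed 2169:Thu 2170:Fri 2171:Sat✓ 2172:Mon 2173:Tue 2174:Wed 2175:Thu 2176:Sat✓ 2177:Sun✓ 2178:Mon
Years with five Sundays: 2137, 2138, 2143, 2148, 2149, 2154, 2155, 2160, 2165, 2166, 2171, 2176, 2177 → 13.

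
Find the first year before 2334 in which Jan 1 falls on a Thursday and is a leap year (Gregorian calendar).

2320

Jan 1 advances by 2 weekdays after a leap year and by 1 after a common year.
2334: Jan 1 is Monday.
2333: Sunday
2332: Friday (leap)
2331: Thursday
2330: Wednesday
2329: Tuesday
2328: Sunday (leap)
2327: Saturday
2326: Friday
2325: Thursday
2324: Tuesday (leap)
2323: Monday
2322: Sunday
2321: Saturday
2320: Thursday (leap)
2320 begins on a Thursday and is a leap year.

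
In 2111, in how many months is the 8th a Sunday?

3

Check the 8th of each month of 2111: Jan 8: Thu, Feb 8: Sun, Mar 8: Sun, Apr 8: Wed, May 8: Fri, Jun 8: Mon, Jul 8: Wed, Aug 8: Sat, Sep 8: Tue, Oct 8: Thu, Nov 8: Sun, Dec 8: Tue.
Sunday occurs in February, March, November — 3 months.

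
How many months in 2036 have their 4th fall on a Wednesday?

1

Check the 4th of each month of 2036: Jan 4: Fri, Feb 4: Mon, Mar 4: Tue, Apr 4: Fri, May 4: Sun, Jun 4: Wed, Jul 4: Fri, Aug 4: Mon, Sep 4: Thu, Oct 4: Sat, Nov 4: Tue, Dec 4: Thu.
Wednesday occurs in June — 1 month.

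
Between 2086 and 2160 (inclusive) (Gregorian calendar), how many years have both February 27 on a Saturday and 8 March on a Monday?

8

Check each year's weekday for February 27 and 8 March:
  2086: Wed/Fri  2087: Thu/Sat  2088: Fri/Mon  2089: Sun/Tue  2090: Mon/Wed  2091: Tue/Thu  2092: Wed/Sat  2093: Fri/Sun  2094: Sat/Mon ✓  2095: Sun/Tue  2096: Mon/Thu  2097: Wed/Fri  2098: Thu/Sat  2099: Fri/Sun  …(47 more)…  2147: Mon/Wed  2148: Tue/Fri  2149: Thu/Sat  2150: Fri/Sun  2151: Sat/Mon ✓  2152: Sun/Wed  2153: Tue/Thu  2154: Wed/Fri  2155: Thu/Sat  2156: Fri/Mon  2157: Sun/Tue  2158: Mon/Wed  2159: Tue/Thu  2160: Wed/Sat
Both conditions hold in: 2094, 2100, 2106, 2117, 2123, 2134, 2145, 2151 — 8.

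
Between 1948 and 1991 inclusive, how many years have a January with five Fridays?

January has 31 days; it has five Fridays when Friday falls among the first (month-length − 28) days — i.e. when January 1 is one of Friday/Thursday/Wednesday.
January 1 by year: 1948:Thu✓ 1949:Sat 1950:Sun 1951:Mon 1952:Tue 1953:Thu✓ 1954:Fri✓ 1955:Sat 1956:Sun 1957:Tue 1958:Wed✓ 1959:Thu✓ 1960:Fri✓ 1961:Sun 1962:Mon …(14 more)… 1977:Sat 1978:Sun 1979:Mon 1980:Tue 1981:Thu✓ 1982:Fri✓ 1983:Sat 1984:Sun 1985:Tue 1986:Wed✓ 1987:Thu✓ 1988:Fri✓ 1989:Sun 1990:Mon 1991:Tue
Years with five Fridays: 1948, 1953, 1954, 1958, 1959, 1960, 1964, 1965, 1969, 1970, 1971, 1975, 1976, 1981, 1982, 1986, 1987, 1988 → 18.

18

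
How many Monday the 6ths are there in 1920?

Check the 6th of each month of 1920: Jan 6: Tue, Feb 6: Fri, Mar 6: Sat, Apr 6: Tue, May 6: Thu, Jun 6: Sun, Jul 6: Tue, Aug 6: Fri, Sep 6: Mon, Oct 6: Wed, Nov 6: Sat, Dec 6: Mon.
Monday occurs in September, December — 2 months.

2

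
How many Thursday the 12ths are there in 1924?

Check the 12th of each month of 1924: Jan 12: Sat, Feb 12: Tue, Mar 12: Wed, Apr 12: Sat, May 12: Mon, Jun 12: Thu, Jul 12: Sat, Aug 12: Tue, Sep 12: Fri, Oct 12: Sun, Nov 12: Wed, Dec 12: Fri.
Thursday occurs in June — 1 month.

1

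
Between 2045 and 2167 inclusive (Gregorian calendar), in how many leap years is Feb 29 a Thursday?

4

Leap years in 2045–2167: 29 of them.
Feb 29 weekday advances by 5 (mod 7) from one leap year to the next four years later (or differs when a century non-leap intervenes).
Leap-day weekdays: 2048:Sat 2052:Thu✓ 2056:Tue 2060:Sun 2064:Fri 2068:Wed 2072:Mon 2076:Sat 2080:Thu✓ 2084:Tue 2088:Sun 2092:Fri 2096:Wed …(3 more)… 2116:Sat 2120:Thu✓ 2124:Tue 2128:Sun 2132:Fri 2136:Wed 2140:Mon 2144:Sat 2148:Thu✓ 2152:Tue 2156:Sun 2160:Fri 2164:Wed
Thursday: 2052, 2080, 2120, 2148 → 4.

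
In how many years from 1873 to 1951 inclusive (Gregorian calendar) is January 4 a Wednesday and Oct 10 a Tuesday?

9

Check each year's weekday for January 4 and Oct 10:
  1873: Sat/Fri  1874: Sun/Sat  1875: Mon/Sun  1876: Tue/Tue  1877: Thu/Wed  1878: Fri/Thu  1879: Sat/Fri  1880: Sun/Sun  1881: Tue/Mon  1882: Wed/Tue ✓  1883: Thu/Wed  1884: Fri/Fri  1885: Sun/Sat  1886: Mon/Sun  …(51 more)…  1938: Tue/Mon  1939: Wed/Tue ✓  1940: Thu/Thu  1941: Sat/Fri  1942: Sun/Sat  1943: Mon/Sun  1944: Tue/Tue  1945: Thu/Wed  1946: Fri/Thu  1947: Sat/Fri  1948: Sun/Sun  1949: Tue/Mon  1950: Wed/Tue ✓  1951: Thu/Wed
Both conditions hold in: 1882, 1893, 1899, 1905, 1911, 1922, 1933, 1939, 1950 — 9.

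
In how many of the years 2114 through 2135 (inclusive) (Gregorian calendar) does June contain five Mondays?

6

June has 30 days; it has five Mondays when Monday falls among the first (month-length − 28) days — i.e. when June 1 is one of Monday/Sunday.
June 1 by year: 2114:Fri 2115:Sat 2116:Mon✓ 2117:Tue 2118:Wed 2119:Thu 2120:Sat 2121:Sun✓ 2122:Mon✓ 2123:Tue 2124:Thu 2125:Fri 2126:Sat 2127:Sun✓ 2128:Tue 2129:Wed 2130:Thu 2131:Fri 2132:Sun✓ 2133:Mon✓ 2134:Tue 2135:Wed
Years with five Mondays: 2116, 2121, 2122, 2127, 2132, 2133 → 6.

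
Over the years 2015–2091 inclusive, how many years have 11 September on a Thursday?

Track 11 September's weekday year by year (advancing +1, or +2 across a Feb 29):
  2015: Fri  2016: Sun (+2)  2017: Mon (+1)  2018: Tue (+1)  2019: Wed (+1)
  2020: Fri (+2)  2021: Sat (+1)  2022: Sun (+1)  2023: Mon (+1)  2024: Wed (+2)
  2025: Thu (+1) ✓  2026: Fri (+1)  2027: Sat (+1)  2028: Mon (+2)  … (49 more years) …
  2078: Sun (+1)  2079: Mon (+1)  2080: Wed (+2)  2081: Thu (+1) ✓  2082: Fri (+1)
  2083: Sat (+1)  2084: Mon (+2)  2085: Tue (+1)  2086: Wed (+1)  2087: Thu (+1) ✓
  2088: Sat (+2)  2089: Sun (+1)  2090: Mon (+1)  2091: Tue (+1)
Thursday years: 2025, 2031, 2036, 2042, 2053, 2059, 2064, 2070, 2081, 2087 — 10 in total.

10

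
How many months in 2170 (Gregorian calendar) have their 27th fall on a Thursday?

Check the 27th of each month of 2170: Jan 27: Sat, Feb 27: Tue, Mar 27: Tue, Apr 27: Fri, May 27: Sun, Jun 27: Wed, Jul 27: Fri, Aug 27: Mon, Sep 27: Thu, Oct 27: Sat, Nov 27: Tue, Dec 27: Thu.
Thursday occurs in September, December — 2 months.

2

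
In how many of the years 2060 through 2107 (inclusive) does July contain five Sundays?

21

July has 31 days; it has five Sundays when Sunday falls among the first (month-length − 28) days — i.e. when July 1 is one of Sunday/Saturday/Friday.
July 1 by year: 2060:Thu 2061:Fri✓ 2062:Sat✓ 2063:Sun✓ 2064:Tue 2065:Wed 2066:Thu 2067:Fri✓ 2068:Sun✓ 2069:Mon 2070:Tue 2071:Wed 2072:Fri✓ 2073:Sat✓ 2074:Sun✓ …(18 more)… 2093:Wed 2094:Thu 2095:Fri✓ 2096:Sun✓ 2097:Mon 2098:Tue 2099:Wed 2100:Thu 2101:Fri✓ 2102:Sat✓ 2103:Sun✓ 2104:Tue 2105:Wed 2106:Thu 2107:Fri✓
Years with five Sundays: 2061, 2062, 2063, 2067, 2068, 2072, 2073, 2074, 2078, 2079, 2084, 2085, 2089, 2090, 2091, 2095, 2096, 2101, 2102, 2103, 2107 → 21.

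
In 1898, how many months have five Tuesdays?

4

A month of length L has five Tuesdays iff its first Tuesday is on day ≤ L−28 (so day 1–3 in a 31-day month, 1–2 in a 30-day month, day 1 in a leap February).
Checking each month of 1898: Jan starts Sat (31d); Feb starts Tue (28d); Mar starts Tue (31d) ✓; Apr starts Fri (30d); May starts Sun (31d) ✓; Jun starts Wed (30d); Jul starts Fri (31d); Aug starts Mon (31d) ✓; Sep starts Thu (30d); Oct starts Sat (31d); Nov starts Tue (30d) ✓; Dec starts Thu (31d).
Five-Tuesday months: March, May, August, November → 4.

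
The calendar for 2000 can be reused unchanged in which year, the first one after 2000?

2028

Two years share a calendar iff Jan 1 falls on the same weekday and both are leap or both are common. 2000: Jan 1 is Saturday, leap year.
2001: Jan 1 Monday, common
2002: Jan 1 Tuesday, common
2003: Jan 1 Wednesday, common
2004: Jan 1 Thursday, leap
2005: Jan 1 Saturday, common
2006: Jan 1 Sunday, common
2007: Jan 1 Monday, common
2008: Jan 1 Tuesday, leap
2009: Jan 1 Thursday, common
2010: Jan 1 Friday, common
2011: Jan 1 Saturday, common
2012: Jan 1 Sunday, leap
2013: Jan 1 Tuesday, common
2014: Jan 1 Wednesday, common
2015: Jan 1 Thursday, common
2016: Jan 1 Friday, leap
2017: Jan 1 Sunday, common
2018: Jan 1 Monday, common
2019: Jan 1 Tuesday, common
2020: Jan 1 Wednesday, leap
2021: Jan 1 Friday, common
2022: Jan 1 Saturday, common
2023: Jan 1 Sunday, common
2024: Jan 1 Monday, leap
2025: Jan 1 Wednesday, common
2026: Jan 1 Thursday, common
2027: Jan 1 Friday, common
2028: Jan 1 Saturday, leap
2028 matches on both conditions.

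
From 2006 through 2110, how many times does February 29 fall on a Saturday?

3

Leap years in 2006–2110: 25 of them.
Feb 29 weekday advances by 5 (mod 7) from one leap year to the next four years later (or differs when a century non-leap intervenes).
Leap-day weekdays: 2008:Fri 2012:Wed 2016:Mon 2020:Sat✓ 2024:Thu 2028:Tue 2032:Sun 2036:Fri 2040:Wed 2044:Mon 2048:Sat✓ 2052:Thu 2056:Tue 2060:Sun 2064:Fri 2068:Wed 2072:Mon 2076:Sat✓ 2080:Thu 2084:Tue 2088:Sun 2092:Fri 2096:Wed 2104:Fri 2108:Wed
Saturday: 2020, 2048, 2076 → 3.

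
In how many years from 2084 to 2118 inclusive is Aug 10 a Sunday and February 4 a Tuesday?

Check each year's weekday for Aug 10 and February 4:
  2084: Thu/Fri  2085: Fri/Sun  2086: Sat/Mon  2087: Sun/Tue ✓  2088: Tue/Wed  2089: Wed/Fri  2090: Thu/Sat  2091: Fri/Sun  2092: Sun/Mon  2093: Mon/Wed  2094: Tue/Thu  2095: Wed/Fri  2096: Fri/Sat  2097: Sat/Mon  …(7 more)…  2105: Mon/Wed  2106: Tue/Thu  2107: Wed/Fri  2108: Fri/Sat  2109: Sat/Mon  2110: Sun/Tue ✓  2111: Mon/Wed  2112: Wed/Thu  2113: Thu/Sat  2114: Fri/Sun  2115: Sat/Mon  2116: Mon/Tue  2117: Tue/Thu  2118: Wed/Fri
Both conditions hold in: 2087, 2098, 2110 — 3.

3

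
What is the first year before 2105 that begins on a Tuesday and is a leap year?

2104

Jan 1 advances by 2 weekdays after a leap year and by 1 after a common year.
2105: Jan 1 is Thursday.
2104: Tuesday (leap)
2104 begins on a Tuesday and is a leap year.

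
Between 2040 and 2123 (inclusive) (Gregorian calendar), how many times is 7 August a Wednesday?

Track 7 August's weekday year by year (advancing +1, or +2 across a Feb 29):
  2040: Tue  2041: Wed (+1) ✓  2042: Thu (+1)  2043: Fri (+1)  2044: Sun (+2)
  2045: Mon (+1)  2046: Tue (+1)  2047: Wed (+1) ✓  2048: Fri (+2)  2049: Sat (+1)
  2050: Sun (+1)  2051: Mon (+1)  2052: Wed (+2) ✓  2053: Thu (+1)  … (56 more years) …
  2110: Thu (+1)  2111: Fri (+1)  2112: Sun (+2)  2113: Mon (+1)  2114: Tue (+1)
  2115: Wed (+1) ✓  2116: Fri (+2)  2117: Sat (+1)  2118: Sun (+1)  2119: Mon (+1)
  2120: Wed (+2) ✓  2121: Thu (+1)  2122: Fri (+1)  2123: Sat (+1)
Wednesday years: 2041, 2047, 2052, 2058, 2069, 2075, 2080, 2086, 2097, 2109, 2115, 2120 — 12 in total.

12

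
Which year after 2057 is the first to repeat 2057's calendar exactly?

Two years share a calendar iff Jan 1 falls on the same weekday and both are leap or both are common. 2057: Jan 1 is Monday, common year.
2058: Jan 1 Tuesday, common
2059: Jan 1 Wednesday, common
2060: Jan 1 Thursday, leap
2061: Jan 1 Saturday, common
2062: Jan 1 Sunday, common
2063: Jan 1 Monday, common
2063 matches on both conditions.

2063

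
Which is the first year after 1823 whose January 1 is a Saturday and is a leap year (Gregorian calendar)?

1848

Jan 1 advances by 2 weekdays after a leap year and by 1 after a common year.
1823: Jan 1 is Wednesday.
1824: Thursday (leap)
1825: Saturday
1826: Sunday
1827: Monday
1828: Tuesday (leap)
1829: Thursday
1830: Friday
1831: Saturday
1832: Sunday (leap)
1833: Tuesday
1834: Wednesday
1835: Thursday
1836: Friday (leap)
1837: Sunday
1838: Monday
1839: Tuesday
1840: Wednesday (leap)
1841: Friday
1842: Saturday
1843: Sunday
1844: Monday (leap)
1845: Wednesday
1846: Thursday
1847: Friday
1848: Saturday (leap)
1848 begins on a Saturday and is a leap year.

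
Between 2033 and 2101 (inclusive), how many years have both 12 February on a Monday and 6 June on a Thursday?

2

Check each year's weekday for 12 February and 6 June:
  2033: Sat/Mon  2034: Sun/Tue  2035: Mon/Wed  2036: Tue/Fri  2037: Thu/Sat  2038: Fri/Sun  2039: Sat/Mon  2040: Sun/Wed  2041: Tue/Thu  2042: Wed/Fri  2043: Thu/Sat  2044: Fri/Mon  2045: Sun/Tue  2046: Mon/Wed  …(41 more)…  2088: Thu/Sun  2089: Sat/Mon  2090: Sun/Tue  2091: Mon/Wed  2092: Tue/Fri  2093: Thu/Sat  2094: Fri/Sun  2095: Sat/Mon  2096: Sun/Wed  2097: Tue/Thu  2098: Wed/Fri  2099: Thu/Sat  2100: Fri/Sun  2101: Sat/Mon
Both conditions hold in: 2052, 2080 — 2.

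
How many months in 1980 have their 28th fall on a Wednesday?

1

Check the 28th of each month of 1980: Jan 28: Mon, Feb 28: Thu, Mar 28: Fri, Apr 28: Mon, May 28: Wed, Jun 28: Sat, Jul 28: Mon, Aug 28: Thu, Sep 28: Sun, Oct 28: Tue, Nov 28: Fri, Dec 28: Sun.
Wednesday occurs in May — 1 month.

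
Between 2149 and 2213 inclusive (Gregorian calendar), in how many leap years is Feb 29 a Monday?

3

Leap years in 2149–2213: 15 of them.
Feb 29 weekday advances by 5 (mod 7) from one leap year to the next four years later (or differs when a century non-leap intervenes).
Leap-day weekdays: 2152:Tue 2156:Sun 2160:Fri 2164:Wed 2168:Mon✓ 2172:Sat 2176:Thu 2180:Tue 2184:Sun 2188:Fri 2192:Wed 2196:Mon✓ 2204:Wed 2208:Mon✓ 2212:Sat
Monday: 2168, 2196, 2208 → 3.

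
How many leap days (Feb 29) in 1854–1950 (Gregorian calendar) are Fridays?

3

Leap years in 1854–1950: 23 of them.
Feb 29 weekday advances by 5 (mod 7) from one leap year to the next four years later (or differs when a century non-leap intervenes).
Leap-day weekdays: 1856:Fri✓ 1860:Wed 1864:Mon 1868:Sat 1872:Thu 1876:Tue 1880:Sun 1884:Fri✓ 1888:Wed 1892:Mon 1896:Sat 1904:Mon 1908:Sat 1912:Thu 1916:Tue 1920:Sun 1924:Fri✓ 1928:Wed 1932:Mon 1936:Sat 1940:Thu 1944:Tue 1948:Sun
Friday: 1856, 1884, 1924 → 3.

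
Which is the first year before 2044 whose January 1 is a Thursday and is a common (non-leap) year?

Jan 1 advances by 2 weekdays after a leap year and by 1 after a common year.
2044: Jan 1 is Friday (leap).
2043: Thursday
2043 begins on a Thursday and is a common year.

2043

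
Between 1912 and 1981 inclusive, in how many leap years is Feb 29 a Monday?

Leap years in 1912–1981: 18 of them.
Feb 29 weekday advances by 5 (mod 7) from one leap year to the next four years later (or differs when a century non-leap intervenes).
Leap-day weekdays: 1912:Thu 1916:Tue 1920:Sun 1924:Fri 1928:Wed 1932:Mon✓ 1936:Sat 1940:Thu 1944:Tue 1948:Sun 1952:Fri 1956:Wed 1960:Mon✓ 1964:Sat 1968:Thu 1972:Tue 1976:Sun 1980:Fri
Monday: 1932, 1960 → 2.

2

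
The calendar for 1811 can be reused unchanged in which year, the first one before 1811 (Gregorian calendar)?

1805

Two years share a calendar iff Jan 1 falls on the same weekday and both are leap or both are common. 1811: Jan 1 is Tuesday, common year.
1810: Jan 1 Monday, common
1809: Jan 1 Sunday, common
1808: Jan 1 Friday, leap
1807: Jan 1 Thursday, common
1806: Jan 1 Wednesday, common
1805: Jan 1 Tuesday, common
1805 matches on both conditions.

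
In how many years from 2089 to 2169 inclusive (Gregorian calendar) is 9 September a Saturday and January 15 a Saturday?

Check each year's weekday for 9 September and January 15:
  2089: Fri/Sat  2090: Sat/Sun  2091: Sun/Mon  2092: Tue/Tue  2093: Wed/Thu  2094: Thu/Fri  2095: Fri/Sat  2096: Sun/Sun  2097: Mon/Tue  2098: Tue/Wed  2099: Wed/Thu  2100: Thu/Fri  2101: Fri/Sat  2102: Sat/Sun  …(53 more)…  2156: Thu/Thu  2157: Fri/Sat  2158: Sat/Sun  2159: Sun/Mon  2160: Tue/Tue  2161: Wed/Thu  2162: Thu/Fri  2163: Fri/Sat  2164: Sun/Sun  2165: Mon/Tue  2166: Tue/Wed  2167: Wed/Thu  2168: Fri/Fri  2169: Sat/Sun
Both conditions hold in: 2124, 2152 — 2.

2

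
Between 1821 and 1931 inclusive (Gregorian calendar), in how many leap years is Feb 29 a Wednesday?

Leap years in 1821–1931: 26 of them.
Feb 29 weekday advances by 5 (mod 7) from one leap year to the next four years later (or differs when a century non-leap intervenes).
Leap-day weekdays: 1824:Sun 1828:Fri 1832:Wed✓ 1836:Mon 1840:Sat 1844:Thu 1848:Tue 1852:Sun 1856:Fri 1860:Wed✓ 1864:Mon 1868:Sat 1872:Thu 1876:Tue 1880:Sun 1884:Fri 1888:Wed✓ 1892:Mon 1896:Sat 1904:Mon 1908:Sat 1912:Thu 1916:Tue 1920:Sun 1924:Fri 1928:Wed✓
Wednesday: 1832, 1860, 1888, 1928 → 4.

4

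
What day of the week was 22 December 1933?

January 1, 1933 is a Sunday.
December 22 is day 356 of the year, i.e. 355 days after Jan 1.
355 mod 7 = 5, so advance 5 weekdays from Sunday: Friday.

Friday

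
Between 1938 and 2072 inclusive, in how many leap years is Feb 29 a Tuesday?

Leap years in 1938–2072: 34 of them.
Feb 29 weekday advances by 5 (mod 7) from one leap year to the next four years later (or differs when a century non-leap intervenes).
Leap-day weekdays: 1940:Thu 1944:Tue✓ 1948:Sun 1952:Fri 1956:Wed 1960:Mon 1964:Sat 1968:Thu 1972:Tue✓ 1976:Sun 1980:Fri 1984:Wed 1988:Mon …(8 more)… 2024:Thu 2028:Tue✓ 2032:Sun 2036:Fri 2040:Wed 2044:Mon 2048:Sat 2052:Thu 2056:Tue✓ 2060:Sun 2064:Fri 2068:Wed 2072:Mon
Tuesday: 1944, 1972, 2000, 2028, 2056 → 5.

5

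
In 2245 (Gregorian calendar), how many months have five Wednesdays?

5

A month of length L has five Wednesdays iff its first Wednesday is on day ≤ L−28 (so day 1–3 in a 31-day month, 1–2 in a 30-day month, day 1 in a leap February).
Checking each month of 2245: Jan starts Wed (31d) ✓; Feb starts Sat (28d); Mar starts Sat (31d); Apr starts Tue (30d) ✓; May starts Thu (31d); Jun starts Sun (30d); Jul starts Tue (31d) ✓; Aug starts Fri (31d); Sep starts Mon (30d); Oct starts Wed (31d) ✓; Nov starts Sat (30d); Dec starts Mon (31d) ✓.
Five-Wednesday months: January, April, July, October, December → 5.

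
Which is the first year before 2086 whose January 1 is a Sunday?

Jan 1 advances by 2 weekdays after a leap year and by 1 after a common year.
2086: Jan 1 is Tuesday.
2085: Monday
2084: Saturday (leap)
2083: Friday
2082: Thursday
2081: Wednesday
2080: Monday (leap)
2079: Sunday
2079 begins on a Sunday

2079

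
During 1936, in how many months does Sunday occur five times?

A month of length L has five Sundays iff its first Sunday is on day ≤ L−28 (so day 1–3 in a 31-day month, 1–2 in a 30-day month, day 1 in a leap February).
Checking each month of 1936: Jan starts Wed (31d); Feb starts Sat (29d); Mar starts Sun (31d) ✓; Apr starts Wed (30d); May starts Fri (31d) ✓; Jun starts Mon (30d); Jul starts Wed (31d); Aug starts Sat (31d) ✓; Sep starts Tue (30d); Oct starts Thu (31d); Nov starts Sun (30d) ✓; Dec starts Tue (31d).
Five-Sunday months: March, May, August, November → 4.

4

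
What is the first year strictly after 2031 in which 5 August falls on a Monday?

From one year to the next, a fixed date's weekday advances by 1, or by 2 when a Feb 29 lies between the two dates.
2031: August 5 is Tuesday.
2032: Thursday (+2)
2033: Friday (+1)
2034: Saturday (+1)
2035: Sunday (+1)
2036: Tuesday (+2)
2037: Wednesday (+1)
2038: Thursday (+1)
2039: Friday (+1)
2040: Sunday (+2)
2041: Monday (+1)
5 August falls on a Monday in 2041.

2041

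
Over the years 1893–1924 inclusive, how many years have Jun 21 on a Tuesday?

4

Track Jun 21's weekday year by year (advancing +1, or +2 across a Feb 29):
  1893: Wed  1894: Thu (+1)  1895: Fri (+1)  1896: Sun (+2)  1897: Mon (+1)
  1898: Tue (+1) ✓  1899: Wed (+1)  1900: Thu (+1)  1901: Fri (+1)  1902: Sat (+1)
  1903: Sun (+1)  1904: Tue (+2) ✓  1905: Wed (+1)  1906: Thu (+1)  … (4 more years) …
  1911: Wed (+1)  1912: Fri (+2)  1913: Sat (+1)  1914: Sun (+1)  1915: Mon (+1)
  1916: Wed (+2)  1917: Thu (+1)  1918: Fri (+1)  1919: Sat (+1)  1920: Mon (+2)
  1921: Tue (+1) ✓  1922: Wed (+1)  1923: Thu (+1)  1924: Sat (+2)
Tuesday years: 1898, 1904, 1910, 1921 — 4 in total.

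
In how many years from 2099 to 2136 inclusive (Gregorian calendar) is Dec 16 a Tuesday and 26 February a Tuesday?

Check each year's weekday for Dec 16 and 26 February:
  2099: Wed/Thu  2100: Thu/Fri  2101: Fri/Sat  2102: Sat/Sun  2103: Sun/Mon  2104: Tue/Tue ✓  2105: Wed/Thu  2106: Thu/Fri  2107: Fri/Sat  2108: Sun/Sun  2109: Mon/Tue  2110: Tue/Wed  2111: Wed/Thu  2112: Fri/Fri  …(10 more)…  2123: Thu/Fri  2124: Sat/Sat  2125: Sun/Mon  2126: Mon/Tue  2127: Tue/Wed  2128: Thu/Thu  2129: Fri/Sat  2130: Sat/Sun  2131: Sun/Mon  2132: Tue/Tue ✓  2133: Wed/Thu  2134: Thu/Fri  2135: Fri/Sat  2136: Sun/Sun
Both conditions hold in: 2104, 2132 — 2.

2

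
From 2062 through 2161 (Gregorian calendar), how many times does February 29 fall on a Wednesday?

Leap years in 2062–2161: 24 of them.
Feb 29 weekday advances by 5 (mod 7) from one leap year to the next four years later (or differs when a century non-leap intervenes).
Leap-day weekdays: 2064:Fri 2068:Wed✓ 2072:Mon 2076:Sat 2080:Thu 2084:Tue 2088:Sun 2092:Fri 2096:Wed✓ 2104:Fri 2108:Wed✓ 2112:Mon 2116:Sat 2120:Thu 2124:Tue 2128:Sun 2132:Fri 2136:Wed✓ 2140:Mon 2144:Sat 2148:Thu 2152:Tue 2156:Sun 2160:Fri
Wednesday: 2068, 2096, 2108, 2136 → 4.

4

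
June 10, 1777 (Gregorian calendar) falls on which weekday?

January 1, 1777 is a Wednesday.
June 10 is day 161 of the year, i.e. 160 days after Jan 1.
160 mod 7 = 6, so advance 6 weekdays from Wednesday: Tuesday.

Tuesday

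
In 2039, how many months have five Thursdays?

4

A month of length L has five Thursdays iff its first Thursday is on day ≤ L−28 (so day 1–3 in a 31-day month, 1–2 in a 30-day month, day 1 in a leap February).
Checking each month of 2039: Jan starts Sat (31d); Feb starts Tue (28d); Mar starts Tue (31d) ✓; Apr starts Fri (30d); May starts Sun (31d); Jun starts Wed (30d) ✓; Jul starts Fri (31d); Aug starts Mon (31d); Sep starts Thu (30d) ✓; Oct starts Sat (31d); Nov starts Tue (30d); Dec starts Thu (31d) ✓.
Five-Thursday months: March, June, September, December → 4.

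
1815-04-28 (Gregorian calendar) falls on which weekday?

January 1, 1815 is a Sunday.
April 28 is day 118 of the year, i.e. 117 days after Jan 1.
117 mod 7 = 5, so advance 5 weekdays from Sunday: Friday.

Friday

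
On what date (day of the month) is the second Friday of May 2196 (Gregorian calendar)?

May 1, 2196 is a Sunday, so the first Friday is the 6th.
The second Friday is 6 + 7 = 13.

13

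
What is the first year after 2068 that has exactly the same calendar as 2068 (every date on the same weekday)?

Two years share a calendar iff Jan 1 falls on the same weekday and both are leap or both are common. 2068: Jan 1 is Sunday, leap year.
2069: Jan 1 Tuesday, common
2070: Jan 1 Wednesday, common
2071: Jan 1 Thursday, common
2072: Jan 1 Friday, leap
2073: Jan 1 Sunday, common
2074: Jan 1 Monday, common
2075: Jan 1 Tuesday, common
2076: Jan 1 Wednesday, leap
2077: Jan 1 Friday, common
2078: Jan 1 Saturday, common
2079: Jan 1 Sunday, common
2080: Jan 1 Monday, leap
2081: Jan 1 Wednesday, common
2082: Jan 1 Thursday, common
2083: Jan 1 Friday, common
2084: Jan 1 Saturday, leap
2085: Jan 1 Monday, common
2086: Jan 1 Tuesday, common
2087: Jan 1 Wednesday, common
2088: Jan 1 Thursday, leap
2089: Jan 1 Saturday, common
2090: Jan 1 Sunday, common
2091: Jan 1 Monday, common
2092: Jan 1 Tuesday, leap
2093: Jan 1 Thursday, common
2094: Jan 1 Friday, common
2095: Jan 1 Saturday, common
2096: Jan 1 Sunday, leap
2096 matches on both conditions.

2096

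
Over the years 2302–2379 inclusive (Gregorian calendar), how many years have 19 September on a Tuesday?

12

Track 19 September's weekday year by year (advancing +1, or +2 across a Feb 29):
  2302: Fri  2303: Sat (+1)  2304: Mon (+2)  2305: Tue (+1) ✓  2306: Wed (+1)
  2307: Thu (+1)  2308: Sat (+2)  2309: Sun (+1)  2310: Mon (+1)  2311: Tue (+1) ✓
  2312: Thu (+2)  2313: Fri (+1)  2314: Sat (+1)  2315: Sun (+1)  … (50 more years) …
  2366: Mon (+1)  2367: Tue (+1) ✓  2368: Thu (+2)  2369: Fri (+1)  2370: Sat (+1)
  2371: Sun (+1)  2372: Tue (+2) ✓  2373: Wed (+1)  2374: Thu (+1)  2375: Fri (+1)
  2376: Sun (+2)  2377: Mon (+1)  2378: Tue (+1) ✓  2379: Wed (+1)
Tuesday years: 2305, 2311, 2316, 2322, 2333, 2339, 2344, 2350, 2361, 2367, 2372, 2378 — 12 in total.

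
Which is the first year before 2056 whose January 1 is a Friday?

Jan 1 advances by 2 weekdays after a leap year and by 1 after a common year.
2056: Jan 1 is Saturday (leap).
2055: Friday
2055 begins on a Friday

2055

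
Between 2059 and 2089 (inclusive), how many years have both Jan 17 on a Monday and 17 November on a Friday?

1

Check each year's weekday for Jan 17 and 17 November:
  2059: Fri/Mon  2060: Sat/Wed  2061: Mon/Thu  2062: Tue/Fri  2063: Wed/Sat  2064: Thu/Mon  2065: Sat/Tue  2066: Sun/Wed  2067: Mon/Thu  2068: Tue/Sat  2069: Thu/Sun  2070: Fri/Mon  2071: Sat/Tue  2072: Sun/Thu  …(3 more)…  2076: Fri/Tue  2077: Sun/Wed  2078: Mon/Thu  2079: Tue/Fri  2080: Wed/Sun  2081: Fri/Mon  2082: Sat/Tue  2083: Sun/Wed  2084: Mon/Fri ✓  2085: Wed/Sat  2086: Thu/Sun  2087: Fri/Mon  2088: Sat/Wed  2089: Mon/Thu
Both conditions hold in: 2084 — 1.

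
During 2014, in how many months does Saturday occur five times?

A month of length L has five Saturdays iff its first Saturday is on day ≤ L−28 (so day 1–3 in a 31-day month, 1–2 in a 30-day month, day 1 in a leap February).
Checking each month of 2014: Jan starts Wed (31d); Feb starts Sat (28d); Mar starts Sat (31d) ✓; Apr starts Tue (30d); May starts Thu (31d) ✓; Jun starts Sun (30d); Jul starts Tue (31d); Aug starts Fri (31d) ✓; Sep starts Mon (30d); Oct starts Wed (31d); Nov starts Sat (30d) ✓; Dec starts Mon (31d).
Five-Saturday months: March, May, August, November → 4.

4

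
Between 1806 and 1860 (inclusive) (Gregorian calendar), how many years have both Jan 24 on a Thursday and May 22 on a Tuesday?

Check each year's weekday for Jan 24 and May 22:
  1806: Fri/Thu  1807: Sat/Fri  1808: Sun/Sun  1809: Tue/Mon  1810: Wed/Tue  1811: Thu/Wed  1812: Fri/Fri  1813: Sun/Sat  1814: Mon/Sun  1815: Tue/Mon  1816: Wed/Wed  1817: Fri/Thu  1818: Sat/Fri  1819: Sun/Sat  …(27 more)…  1847: Sun/Sat  1848: Mon/Mon  1849: Wed/Tue  1850: Thu/Wed  1851: Fri/Thu  1852: Sat/Sat  1853: Mon/Sun  1854: Tue/Mon  1855: Wed/Tue  1856: Thu/Thu  1857: Sat/Fri  1858: Sun/Sat  1859: Mon/Sun  1860: Tue/Tue
Both conditions hold in: no year — 0.

0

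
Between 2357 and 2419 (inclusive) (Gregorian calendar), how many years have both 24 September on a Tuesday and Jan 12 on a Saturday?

Check each year's weekday for 24 September and Jan 12:
  2357: Tue/Sat ✓  2358: Wed/Sun  2359: Thu/Mon  2360: Sat/Tue  2361: Sun/Thu  2362: Mon/Fri  2363: Tue/Sat ✓  2364: Thu/Sun  2365: Fri/Tue  2366: Sat/Wed  2367: Sun/Thu  2368: Tue/Fri  2369: Wed/Sun  2370: Thu/Mon  …(35 more)…  2406: Sun/Thu  2407: Mon/Fri  2408: Wed/Sat  2409: Thu/Mon  2410: Fri/Tue  2411: Sat/Wed  2412: Mon/Thu  2413: Tue/Sat ✓  2414: Wed/Sun  2415: Thu/Mon  2416: Sat/Tue  2417: Sun/Thu  2418: Mon/Fri  2419: Tue/Sat ✓
Both conditions hold in: 2357, 2363, 2374, 2385, 2391, 2402, 2413, 2419 — 8.

8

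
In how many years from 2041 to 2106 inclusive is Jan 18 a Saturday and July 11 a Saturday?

2

Check each year's weekday for Jan 18 and July 11:
  2041: Fri/Thu  2042: Sat/Fri  2043: Sun/Sat  2044: Mon/Mon  2045: Wed/Tue  2046: Thu/Wed  2047: Fri/Thu  2048: Sat/Sat ✓  2049: Mon/Sun  2050: Tue/Mon  2051: Wed/Tue  2052: Thu/Thu  2053: Sat/Fri  2054: Sun/Sat  …(38 more)…  2093: Sun/Sat  2094: Mon/Sun  2095: Tue/Mon  2096: Wed/Wed  2097: Fri/Thu  2098: Sat/Fri  2099: Sun/Sat  2100: Mon/Sun  2101: Tue/Mon  2102: Wed/Tue  2103: Thu/Wed  2104: Fri/Fri  2105: Sun/Sat  2106: Mon/Sun
Both conditions hold in: 2048, 2076 — 2.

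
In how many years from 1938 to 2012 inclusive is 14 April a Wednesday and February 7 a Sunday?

8

Check each year's weekday for 14 April and February 7:
  1938: Thu/Mon  1939: Fri/Tue  1940: Sun/Wed  1941: Mon/Fri  1942: Tue/Sat  1943: Wed/Sun ✓  1944: Fri/Mon  1945: Sat/Wed  1946: Sun/Thu  1947: Mon/Fri  1948: Wed/Sat  1949: Thu/Mon  1950: Fri/Tue  1951: Sat/Wed  …(47 more)…  1999: Wed/Sun ✓  2000: Fri/Mon  2001: Sat/Wed  2002: Sun/Thu  2003: Mon/Fri  2004: Wed/Sat  2005: Thu/Mon  2006: Fri/Tue  2007: Sat/Wed  2008: Mon/Thu  2009: Tue/Sat  2010: Wed/Sun ✓  2011: Thu/Mon  2012: Sat/Tue
Both conditions hold in: 1943, 1954, 1965, 1971, 1982, 1993, 1999, 2010 — 8.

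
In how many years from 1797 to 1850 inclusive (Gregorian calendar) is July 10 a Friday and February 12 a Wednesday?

2

Check each year's weekday for July 10 and February 12:
  1797: Mon/Sun  1798: Tue/Mon  1799: Wed/Tue  1800: Thu/Wed  1801: Fri/Thu  1802: Sat/Fri  1803: Sun/Sat  1804: Tue/Sun  1805: Wed/Tue  1806: Thu/Wed  1807: Fri/Thu  1808: Sun/Fri  1809: Mon/Sun  1810: Tue/Mon  …(26 more)…  1837: Mon/Sun  1838: Tue/Mon  1839: Wed/Tue  1840: Fri/Wed ✓  1841: Sat/Fri  1842: Sun/Sat  1843: Mon/Sun  1844: Wed/Mon  1845: Thu/Wed  1846: Fri/Thu  1847: Sat/Fri  1848: Mon/Sat  1849: Tue/Mon  1850: Wed/Tue
Both conditions hold in: 1812, 1840 — 2.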